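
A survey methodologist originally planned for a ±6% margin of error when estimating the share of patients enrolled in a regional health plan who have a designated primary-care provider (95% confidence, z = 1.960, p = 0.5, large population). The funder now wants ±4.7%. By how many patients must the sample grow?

At ±6%: n = 1.960² × 0.2500 / 0.060² ≈ 266.78 → 267.
At ±4.7%: n = 1.960² × 0.2500 / 0.047² ≈ 434.77 → 435.
Additional respondents: 435 − 267 = 168.

168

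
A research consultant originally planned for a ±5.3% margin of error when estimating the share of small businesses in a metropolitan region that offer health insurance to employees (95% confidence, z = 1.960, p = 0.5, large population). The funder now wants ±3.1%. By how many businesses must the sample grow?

658

At ±5.3%: n = 1.960² × 0.2500 / 0.053² ≈ 341.90 → 342.
At ±3.1%: n = 1.960² × 0.2500 / 0.031² ≈ 999.38 → 1000.
Additional respondents: 1000 − 342 = 658.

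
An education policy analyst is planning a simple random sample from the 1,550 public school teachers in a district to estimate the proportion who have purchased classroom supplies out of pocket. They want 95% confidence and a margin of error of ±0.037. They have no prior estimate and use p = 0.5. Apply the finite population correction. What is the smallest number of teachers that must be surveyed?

For 95% confidence, z = 1.960.
Unadjusted: n₀ = 1.960² × 0.50 × 0.50 / 0.037² ≈ 701.53, so n₀ = 702.
Finite population correction with N = 1,550: n = n₀ / (1 + (n₀−1)/N) = 702 / (1 + 701/1550) = 702 / 1.4523 ≈ 483.39.
Rounding up, n = 484.

484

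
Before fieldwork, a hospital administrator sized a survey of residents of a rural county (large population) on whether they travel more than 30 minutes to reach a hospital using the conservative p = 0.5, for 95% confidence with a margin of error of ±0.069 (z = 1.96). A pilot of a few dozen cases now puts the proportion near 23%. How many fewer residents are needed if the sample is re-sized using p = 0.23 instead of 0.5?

Conservative (p = 0.5): n = 1.96² × 0.25 / 0.069² ≈ 201.72 → 202.
Using p = 0.23: p(1−p) = 0.1771, so n = 1.96² × 0.1771 / 0.069² ≈ 142.90 → 143.
Reduction: 202 − 143 = 59.

59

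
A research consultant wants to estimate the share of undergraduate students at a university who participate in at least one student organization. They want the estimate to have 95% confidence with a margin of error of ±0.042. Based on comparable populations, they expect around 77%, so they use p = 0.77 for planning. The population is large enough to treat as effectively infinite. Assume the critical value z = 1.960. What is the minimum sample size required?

386

With p = 0.77, p(1−p) = 0.1771.
n = z²·p(1−p)/E² = 1.960² × 0.1771 / 0.042² = 3.8416 × 0.1771 / 0.001764 ≈ 385.68.
Rounding up gives n = 386.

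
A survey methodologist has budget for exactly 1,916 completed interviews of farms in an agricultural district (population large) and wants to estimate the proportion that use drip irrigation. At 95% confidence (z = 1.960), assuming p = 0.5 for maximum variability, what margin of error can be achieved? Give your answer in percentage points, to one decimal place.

SE(p̂) = √[p(1−p)/n] = √[0.2500/1916] = 0.01142.
E = z × SE = 1.960 × 0.01142 = 0.02239, or 2.2 percentage points.

2.2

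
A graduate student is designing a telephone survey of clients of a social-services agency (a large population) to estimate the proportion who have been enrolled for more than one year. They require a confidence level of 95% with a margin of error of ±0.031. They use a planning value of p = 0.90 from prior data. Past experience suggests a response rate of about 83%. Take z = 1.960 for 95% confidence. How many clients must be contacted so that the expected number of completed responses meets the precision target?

434

Completed interviews needed: n₀ = 1.960² × 0.0900 / 0.031² ≈ 359.78 → 360.
At an 83% response rate, contacts needed = 360 / 0.83 ≈ 433.73 → 434.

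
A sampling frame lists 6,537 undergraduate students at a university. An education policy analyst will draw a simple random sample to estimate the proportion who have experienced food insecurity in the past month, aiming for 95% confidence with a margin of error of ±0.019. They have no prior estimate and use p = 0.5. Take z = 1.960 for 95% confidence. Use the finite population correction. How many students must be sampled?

Unadjusted: n₀ = 1.960² × 0.50 × 0.50 / 0.019² ≈ 2660.39, so n₀ = 2661.
Finite population correction with N = 6,537: n = n₀ / (1 + (n₀−1)/N) = 2661 / (1 + 2660/6537) = 2661 / 1.4069 ≈ 1891.37.
Rounding up, n = 1892.

1892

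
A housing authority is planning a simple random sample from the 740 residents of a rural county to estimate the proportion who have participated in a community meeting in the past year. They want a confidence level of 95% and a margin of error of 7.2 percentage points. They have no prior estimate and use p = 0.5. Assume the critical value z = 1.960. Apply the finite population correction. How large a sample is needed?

Unadjusted: n₀ = 1.960² × 0.50 × 0.50 / 0.072² ≈ 185.26, so n₀ = 186.
Finite population correction with N = 740: n = n₀ / (1 + (n₀−1)/N) = 186 / (1 + 185/740) = 186 / 1.2500 ≈ 148.80.
Rounding up, n = 149.

149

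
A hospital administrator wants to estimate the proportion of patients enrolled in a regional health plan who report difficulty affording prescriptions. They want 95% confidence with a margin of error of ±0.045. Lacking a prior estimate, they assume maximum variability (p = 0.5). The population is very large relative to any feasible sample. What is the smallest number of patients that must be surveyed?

475

For 95% confidence, z = 1.960.
With p = 0.5, p(1−p) = 0.25.
n = z²·p(1−p)/E² = 1.960² × 0.2500 / 0.045² = 3.8416 × 0.2500 / 0.002025 ≈ 474.27.
Rounding up gives n = 475.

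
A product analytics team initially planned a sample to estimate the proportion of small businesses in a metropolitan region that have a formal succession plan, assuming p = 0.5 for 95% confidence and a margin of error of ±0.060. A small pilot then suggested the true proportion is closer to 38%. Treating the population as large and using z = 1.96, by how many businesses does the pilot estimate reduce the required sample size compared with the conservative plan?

15

Conservative (p = 0.5): n = 1.96² × 0.25 / 0.060² ≈ 266.78 → 267.
Using p = 0.38: p(1−p) = 0.2356, so n = 1.96² × 0.2356 / 0.060² ≈ 251.41 → 252.
Reduction: 267 − 252 = 15.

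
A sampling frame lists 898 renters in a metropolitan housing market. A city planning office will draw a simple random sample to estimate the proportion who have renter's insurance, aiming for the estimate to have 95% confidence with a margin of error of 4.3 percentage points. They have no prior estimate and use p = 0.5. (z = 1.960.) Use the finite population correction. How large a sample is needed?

330

Unadjusted: n₀ = 1.960² × 0.50 × 0.50 / 0.043² ≈ 519.42, so n₀ = 520.
Finite population correction with N = 898: n = n₀ / (1 + (n₀−1)/N) = 520 / (1 + 519/898) = 520 / 1.5780 ≈ 329.54.
Rounding up, n = 330.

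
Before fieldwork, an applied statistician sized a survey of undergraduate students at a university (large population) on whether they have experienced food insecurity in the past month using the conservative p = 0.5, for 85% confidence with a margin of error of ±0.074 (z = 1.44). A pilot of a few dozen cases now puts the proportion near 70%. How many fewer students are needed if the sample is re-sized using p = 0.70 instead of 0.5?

Conservative (p = 0.5): n = 1.44² × 0.25 / 0.074² ≈ 94.67 → 95.
Using p = 0.70: p(1−p) = 0.2100, so n = 1.44² × 0.2100 / 0.074² ≈ 79.52 → 80.
Reduction: 95 − 80 = 15.

15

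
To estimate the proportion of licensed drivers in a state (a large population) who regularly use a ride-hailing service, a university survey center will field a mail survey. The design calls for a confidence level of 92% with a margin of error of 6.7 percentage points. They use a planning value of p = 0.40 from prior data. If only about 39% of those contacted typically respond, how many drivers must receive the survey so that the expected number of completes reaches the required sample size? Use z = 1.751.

Completed interviews needed: n₀ = 1.751² × 0.2400 / 0.067² ≈ 163.92 → 164.
At a 39% response rate, contacts needed = 164 / 0.39 ≈ 420.51 → 421.

421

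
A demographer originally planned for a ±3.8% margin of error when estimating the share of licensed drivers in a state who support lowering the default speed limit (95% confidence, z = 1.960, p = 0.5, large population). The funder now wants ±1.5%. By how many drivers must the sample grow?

3603

At ±3.8%: n = 1.960² × 0.2500 / 0.038² ≈ 665.10 → 666.
At ±1.5%: n = 1.960² × 0.2500 / 0.015² ≈ 4268.44 → 4269.
Additional respondents: 4269 − 666 = 3603.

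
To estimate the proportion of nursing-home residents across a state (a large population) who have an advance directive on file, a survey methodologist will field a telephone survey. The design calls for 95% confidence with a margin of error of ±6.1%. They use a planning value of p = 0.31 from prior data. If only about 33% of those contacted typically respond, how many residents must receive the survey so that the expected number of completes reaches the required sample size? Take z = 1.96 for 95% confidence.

670

Completed interviews needed: n₀ = 1.96² × 0.2139 / 0.061² ≈ 220.83 → 221.
At a 33% response rate, contacts needed = 221 / 0.33 ≈ 669.70 → 670.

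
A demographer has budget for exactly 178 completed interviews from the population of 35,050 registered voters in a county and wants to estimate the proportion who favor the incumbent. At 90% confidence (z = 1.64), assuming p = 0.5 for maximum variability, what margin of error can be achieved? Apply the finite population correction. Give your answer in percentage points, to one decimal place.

6.1

Finite-population factor: (N−n)/(N−1) = (35050−178)/(35050−1) = 0.9949.
SE(p̂) = √[p(1−p)/n · (N−n)/(N−1)] = √[0.2500/178 × 0.9949] = 0.03738.
E = z × SE = 1.64 × 0.03738 = 0.06131 ≈ 6.1 percentage points.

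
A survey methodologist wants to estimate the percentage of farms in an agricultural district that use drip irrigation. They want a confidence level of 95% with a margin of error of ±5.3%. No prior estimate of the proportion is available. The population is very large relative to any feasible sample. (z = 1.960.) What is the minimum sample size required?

342

With no prior estimate, use p = 0.5, giving p(1−p) = 0.25.
n = z²·p(1−p)/E² = 1.960² × 0.2500 / 0.053² = 3.8416 × 0.2500 / 0.002809 ≈ 341.90.
Rounding up gives n = 342.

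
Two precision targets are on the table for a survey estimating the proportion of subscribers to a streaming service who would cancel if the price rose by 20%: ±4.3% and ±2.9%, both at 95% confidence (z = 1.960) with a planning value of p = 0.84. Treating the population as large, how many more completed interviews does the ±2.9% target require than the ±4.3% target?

At ±4.3%: n = 1.960² × 0.1344 / 0.043² ≈ 279.24 → 280.
At ±2.9%: n = 1.960² × 0.1344 / 0.029² ≈ 613.93 → 614.
Additional respondents: 614 − 280 = 334.

334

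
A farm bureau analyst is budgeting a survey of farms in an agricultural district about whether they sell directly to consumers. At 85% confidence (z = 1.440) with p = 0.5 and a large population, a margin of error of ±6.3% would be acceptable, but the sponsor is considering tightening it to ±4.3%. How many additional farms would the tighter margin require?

150

At ±6.3%: n = 1.440² × 0.2500 / 0.063² ≈ 130.61 → 131.
At ±4.3%: n = 1.440² × 0.2500 / 0.043² ≈ 280.37 → 281.
Additional respondents: 281 − 131 = 150.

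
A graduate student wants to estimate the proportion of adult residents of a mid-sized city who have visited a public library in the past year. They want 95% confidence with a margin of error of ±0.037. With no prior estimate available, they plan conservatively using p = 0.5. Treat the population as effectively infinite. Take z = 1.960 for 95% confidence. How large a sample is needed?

702

With p = 0.5, p(1−p) = 0.25.
n = z²·p(1−p)/E² = 1.960² × 0.2500 / 0.037² = 3.8416 × 0.2500 / 0.001369 ≈ 701.53.
Rounding up gives n = 702.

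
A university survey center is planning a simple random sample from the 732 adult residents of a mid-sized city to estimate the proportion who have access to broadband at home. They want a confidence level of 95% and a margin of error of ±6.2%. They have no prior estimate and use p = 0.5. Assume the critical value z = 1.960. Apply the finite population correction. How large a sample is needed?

Unadjusted: n₀ = 1.960² × 0.50 × 0.50 / 0.062² ≈ 249.84, so n₀ = 250.
Finite population correction with N = 732: n = n₀ / (1 + (n₀−1)/N) = 250 / (1 + 249/732) = 250 / 1.3402 ≈ 186.54.
Rounding up, n = 187.

187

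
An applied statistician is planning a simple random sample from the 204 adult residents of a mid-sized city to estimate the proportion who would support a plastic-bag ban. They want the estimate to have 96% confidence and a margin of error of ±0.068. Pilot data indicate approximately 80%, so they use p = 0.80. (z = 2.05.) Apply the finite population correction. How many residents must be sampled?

Unadjusted: n₀ = 2.05² × 0.80 × 0.20 / 0.068² ≈ 145.42, so n₀ = 146.
Finite population correction with N = 204: n = n₀ / (1 + (n₀−1)/N) = 146 / (1 + 145/204) = 146 / 1.7108 ≈ 85.34.
Rounding up, n = 86.

86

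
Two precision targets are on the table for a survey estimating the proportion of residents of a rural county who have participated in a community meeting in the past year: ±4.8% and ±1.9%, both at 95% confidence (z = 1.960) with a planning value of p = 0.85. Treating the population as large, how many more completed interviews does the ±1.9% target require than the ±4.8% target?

1144

At ±4.8%: n = 1.960² × 0.1275 / 0.048² ≈ 212.59 → 213.
At ±1.9%: n = 1.960² × 0.1275 / 0.019² ≈ 1356.80 → 1357.
Additional respondents: 1357 − 213 = 1144.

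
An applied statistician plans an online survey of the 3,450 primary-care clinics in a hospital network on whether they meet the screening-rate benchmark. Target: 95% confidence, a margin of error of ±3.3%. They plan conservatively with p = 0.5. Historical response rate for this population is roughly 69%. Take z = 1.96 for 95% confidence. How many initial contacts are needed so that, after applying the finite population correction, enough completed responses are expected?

Completed interviews needed (unadjusted): n₀ = 1.96² × 0.2500 / 0.033² ≈ 881.91 → 882.
FPC for N = 3,450: n = 882 / (1 + 881/3450) = 882 / 1.2554 ≈ 702.59 → 703.
At a 69% response rate, contacts needed = 703 / 0.69 ≈ 1018.84 → 1019.

1019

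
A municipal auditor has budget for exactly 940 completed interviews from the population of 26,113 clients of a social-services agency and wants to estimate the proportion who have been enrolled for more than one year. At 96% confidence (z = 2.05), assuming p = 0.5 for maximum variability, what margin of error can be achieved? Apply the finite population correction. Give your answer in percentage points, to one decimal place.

Finite-population factor: (N−n)/(N−1) = (26113−940)/(26113−1) = 0.9640.
SE(p̂) = √[p(1−p)/n · (N−n)/(N−1)] = √[0.2500/940 × 0.9640] = 0.01601.
E = z × SE = 2.05 × 0.01601 = 0.03283 ≈ 3.3 percentage points.

3.3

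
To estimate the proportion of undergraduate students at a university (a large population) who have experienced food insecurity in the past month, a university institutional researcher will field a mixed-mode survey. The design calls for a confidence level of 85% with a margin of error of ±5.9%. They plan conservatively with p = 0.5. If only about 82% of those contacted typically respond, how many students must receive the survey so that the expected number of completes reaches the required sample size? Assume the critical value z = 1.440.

Completed interviews needed: n₀ = 1.440² × 0.2500 / 0.059² ≈ 148.92 → 149.
At an 82% response rate, contacts needed = 149 / 0.82 ≈ 181.71 → 182.

182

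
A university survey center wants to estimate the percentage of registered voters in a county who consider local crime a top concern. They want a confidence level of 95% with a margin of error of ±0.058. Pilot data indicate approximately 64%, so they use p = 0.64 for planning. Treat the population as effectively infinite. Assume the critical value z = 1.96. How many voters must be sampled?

264

With p = 0.64, p(1−p) = 0.2304.
n = z²·p(1−p)/E² = 1.96² × 0.2304 / 0.058² = 3.8416 × 0.2304 / 0.003364 ≈ 263.11.
Rounding up gives n = 264.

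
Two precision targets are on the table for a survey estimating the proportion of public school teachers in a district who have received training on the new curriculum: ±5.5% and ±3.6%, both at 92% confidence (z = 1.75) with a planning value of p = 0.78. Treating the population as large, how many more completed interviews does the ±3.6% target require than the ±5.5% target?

232

At ±5.5%: n = 1.75² × 0.1716 / 0.055² ≈ 173.73 → 174.
At ±3.6%: n = 1.75² × 0.1716 / 0.036² ≈ 405.50 → 406.
Additional respondents: 406 − 174 = 232.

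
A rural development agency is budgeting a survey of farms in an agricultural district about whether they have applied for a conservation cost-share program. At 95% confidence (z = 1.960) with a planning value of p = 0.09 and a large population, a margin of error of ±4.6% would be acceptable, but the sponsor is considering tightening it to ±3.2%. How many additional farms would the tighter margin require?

At ±4.6%: n = 1.960² × 0.0819 / 0.046² ≈ 148.69 → 149.
At ±3.2%: n = 1.960² × 0.0819 / 0.032² ≈ 307.25 → 308.
Additional respondents: 308 − 149 = 159.

159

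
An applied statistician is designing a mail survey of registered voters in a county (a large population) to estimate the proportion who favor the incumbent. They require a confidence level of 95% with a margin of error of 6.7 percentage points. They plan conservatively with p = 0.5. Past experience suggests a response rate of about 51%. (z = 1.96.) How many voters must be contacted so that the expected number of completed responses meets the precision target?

420

Completed interviews needed: n₀ = 1.96² × 0.2500 / 0.067² ≈ 213.95 → 214.
At a 51% response rate, contacts needed = 214 / 0.51 ≈ 419.61 → 420.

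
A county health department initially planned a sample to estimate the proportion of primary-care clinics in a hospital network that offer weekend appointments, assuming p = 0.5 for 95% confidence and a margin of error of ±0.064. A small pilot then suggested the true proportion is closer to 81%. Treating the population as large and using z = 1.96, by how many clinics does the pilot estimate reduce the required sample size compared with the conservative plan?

Conservative (p = 0.5): n = 1.96² × 0.25 / 0.064² ≈ 234.47 → 235.
Using p = 0.81: p(1−p) = 0.1539, so n = 1.96² × 0.1539 / 0.064² ≈ 144.34 → 145.
Reduction: 235 − 145 = 90.

90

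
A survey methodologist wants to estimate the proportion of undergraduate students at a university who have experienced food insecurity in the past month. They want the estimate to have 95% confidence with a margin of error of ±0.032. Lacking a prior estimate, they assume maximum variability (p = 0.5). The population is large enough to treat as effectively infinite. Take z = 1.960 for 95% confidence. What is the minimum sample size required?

938

With p = 0.5, p(1−p) = 0.25.
n = z²·p(1−p)/E² = 1.960² × 0.2500 / 0.032² = 3.8416 × 0.2500 / 0.001024 ≈ 937.89.
Rounding up gives n = 938.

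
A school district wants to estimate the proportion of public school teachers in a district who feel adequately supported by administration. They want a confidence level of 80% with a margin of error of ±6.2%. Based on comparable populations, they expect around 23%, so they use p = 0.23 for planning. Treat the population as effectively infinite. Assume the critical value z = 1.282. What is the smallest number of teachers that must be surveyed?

With p = 0.23, p(1−p) = 0.1771.
n = z²·p(1−p)/E² = 1.282² × 0.1771 / 0.062² = 1.6435 × 0.1771 / 0.003844 ≈ 75.72.
Rounding up gives n = 76.

76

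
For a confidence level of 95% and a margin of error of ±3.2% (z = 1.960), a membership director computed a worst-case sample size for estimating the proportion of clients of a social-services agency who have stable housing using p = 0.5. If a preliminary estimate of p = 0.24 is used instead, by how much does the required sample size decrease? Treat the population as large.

253

Conservative (p = 0.5): n = 1.960² × 0.25 / 0.032² ≈ 937.89 → 938.
Using p = 0.24: p(1−p) = 0.1824, so n = 1.960² × 0.1824 / 0.032² ≈ 684.28 → 685.
Reduction: 938 − 685 = 253.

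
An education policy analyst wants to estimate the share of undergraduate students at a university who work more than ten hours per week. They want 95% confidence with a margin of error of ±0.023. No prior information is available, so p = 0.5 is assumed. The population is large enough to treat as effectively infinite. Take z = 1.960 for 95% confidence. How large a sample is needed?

With p = 0.5, p(1−p) = 0.25.
n = z²·p(1−p)/E² = 1.960² × 0.2500 / 0.023² = 3.8416 × 0.2500 / 0.000529 ≈ 1815.50.
Rounding up gives n = 1816.

1816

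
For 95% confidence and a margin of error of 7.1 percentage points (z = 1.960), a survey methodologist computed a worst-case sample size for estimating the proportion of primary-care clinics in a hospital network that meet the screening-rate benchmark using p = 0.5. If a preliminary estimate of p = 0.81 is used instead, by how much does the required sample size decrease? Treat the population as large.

73

Conservative (p = 0.5): n = 1.960² × 0.25 / 0.071² ≈ 190.52 → 191.
Using p = 0.81: p(1−p) = 0.1539, so n = 1.960² × 0.1539 / 0.071² ≈ 117.28 → 118.
Reduction: 191 − 118 = 73.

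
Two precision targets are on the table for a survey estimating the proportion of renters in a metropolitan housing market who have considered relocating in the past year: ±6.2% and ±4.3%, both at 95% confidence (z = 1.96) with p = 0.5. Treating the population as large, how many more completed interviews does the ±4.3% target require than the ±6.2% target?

270

At ±6.2%: n = 1.96² × 0.2500 / 0.062² ≈ 249.84 → 250.
At ±4.3%: n = 1.96² × 0.2500 / 0.043² ≈ 519.42 → 520.
Additional respondents: 520 − 250 = 270.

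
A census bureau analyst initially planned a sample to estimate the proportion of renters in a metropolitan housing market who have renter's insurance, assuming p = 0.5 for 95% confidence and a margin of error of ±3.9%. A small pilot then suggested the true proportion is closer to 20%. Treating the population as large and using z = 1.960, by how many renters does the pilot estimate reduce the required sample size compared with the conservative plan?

Conservative (p = 0.5): n = 1.960² × 0.25 / 0.039² ≈ 631.43 → 632.
Using p = 0.20: p(1−p) = 0.1600, so n = 1.960² × 0.1600 / 0.039² ≈ 404.11 → 405.
Reduction: 632 − 405 = 227.

227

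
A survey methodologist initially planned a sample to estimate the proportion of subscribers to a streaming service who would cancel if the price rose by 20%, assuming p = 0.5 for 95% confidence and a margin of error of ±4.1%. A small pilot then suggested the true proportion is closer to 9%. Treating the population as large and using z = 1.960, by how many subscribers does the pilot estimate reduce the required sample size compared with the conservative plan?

384

Conservative (p = 0.5): n = 1.960² × 0.25 / 0.041² ≈ 571.33 → 572.
Using p = 0.09: p(1−p) = 0.0819, so n = 1.960² × 0.0819 / 0.041² ≈ 187.17 → 188.
Reduction: 572 − 188 = 384.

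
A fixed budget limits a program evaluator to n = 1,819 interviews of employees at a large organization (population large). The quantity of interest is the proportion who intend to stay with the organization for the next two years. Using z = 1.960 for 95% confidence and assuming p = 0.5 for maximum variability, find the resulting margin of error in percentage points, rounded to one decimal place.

SE(p̂) = √[p(1−p)/n] = √[0.2500/1819] = 0.01172.
E = z × SE = 1.960 × 0.01172 = 0.02298, or 2.3 percentage points.

2.3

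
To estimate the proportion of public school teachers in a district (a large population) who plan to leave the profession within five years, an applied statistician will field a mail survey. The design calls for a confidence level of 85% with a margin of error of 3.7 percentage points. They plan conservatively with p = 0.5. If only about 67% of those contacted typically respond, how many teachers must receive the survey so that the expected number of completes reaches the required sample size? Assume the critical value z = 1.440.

566

Completed interviews needed: n₀ = 1.440² × 0.2500 / 0.037² ≈ 378.67 → 379.
At a 67% response rate, contacts needed = 379 / 0.67 ≈ 565.67 → 566.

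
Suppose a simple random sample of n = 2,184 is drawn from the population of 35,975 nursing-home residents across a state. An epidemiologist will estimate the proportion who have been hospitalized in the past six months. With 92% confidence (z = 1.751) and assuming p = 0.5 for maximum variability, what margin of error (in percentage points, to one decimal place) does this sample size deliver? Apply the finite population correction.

Finite-population factor: (N−n)/(N−1) = (35975−2184)/(35975−1) = 0.9393.
SE(p̂) = √[p(1−p)/n · (N−n)/(N−1)] = √[0.2500/2184 × 0.9393] = 0.01037.
E = z × SE = 1.751 × 0.01037 = 0.01816 ≈ 1.8 percentage points.

1.8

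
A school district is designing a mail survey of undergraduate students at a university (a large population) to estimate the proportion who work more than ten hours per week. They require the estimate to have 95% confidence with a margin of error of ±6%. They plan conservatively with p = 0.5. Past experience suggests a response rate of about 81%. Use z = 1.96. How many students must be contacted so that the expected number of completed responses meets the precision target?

Completed interviews needed: n₀ = 1.96² × 0.2500 / 0.060² ≈ 266.78 → 267.
At an 81% response rate, contacts needed = 267 / 0.81 ≈ 329.63 → 330.

330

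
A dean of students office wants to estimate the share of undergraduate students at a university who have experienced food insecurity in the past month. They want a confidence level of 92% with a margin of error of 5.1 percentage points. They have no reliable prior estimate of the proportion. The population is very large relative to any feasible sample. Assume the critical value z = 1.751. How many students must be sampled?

295

With no prior estimate, use p = 0.5, giving p(1−p) = 0.25.
n = z²·p(1−p)/E² = 1.751² × 0.2500 / 0.051² = 3.0660 × 0.2500 / 0.002601 ≈ 294.69.
Rounding up gives n = 295.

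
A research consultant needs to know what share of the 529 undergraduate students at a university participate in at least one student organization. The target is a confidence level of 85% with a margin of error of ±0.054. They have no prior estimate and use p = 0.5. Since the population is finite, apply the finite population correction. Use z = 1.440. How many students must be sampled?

134

Unadjusted: n₀ = 1.440² × 0.50 × 0.50 / 0.054² ≈ 177.78, so n₀ = 178.
Finite population correction with N = 529: n = n₀ / (1 + (n₀−1)/N) = 178 / (1 + 177/529) = 178 / 1.3346 ≈ 133.37.
Rounding up, n = 134.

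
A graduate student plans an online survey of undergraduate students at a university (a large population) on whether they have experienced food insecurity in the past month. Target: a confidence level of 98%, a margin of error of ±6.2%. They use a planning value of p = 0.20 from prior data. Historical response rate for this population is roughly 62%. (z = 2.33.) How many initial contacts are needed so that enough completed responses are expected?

365

Completed interviews needed: n₀ = 2.33² × 0.1600 / 0.062² ≈ 225.97 → 226.
At a 62% response rate, contacts needed = 226 / 0.62 ≈ 364.52 → 365.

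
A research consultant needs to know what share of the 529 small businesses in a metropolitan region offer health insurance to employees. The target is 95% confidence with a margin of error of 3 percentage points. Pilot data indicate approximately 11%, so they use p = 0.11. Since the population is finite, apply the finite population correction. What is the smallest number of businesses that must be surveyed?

For 95% confidence, z = 1.960.
Unadjusted: n₀ = 1.960² × 0.11 × 0.89 / 0.030² ≈ 417.88, so n₀ = 418.
Finite population correction with N = 529: n = n₀ / (1 + (n₀−1)/N) = 418 / (1 + 417/529) = 418 / 1.7883 ≈ 233.74.
Rounding up, n = 234.

234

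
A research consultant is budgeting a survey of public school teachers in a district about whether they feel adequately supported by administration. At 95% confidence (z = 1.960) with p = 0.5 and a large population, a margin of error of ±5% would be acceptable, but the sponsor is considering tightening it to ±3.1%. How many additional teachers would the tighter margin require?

At ±5%: n = 1.960² × 0.2500 / 0.050² ≈ 384.16 → 385.
At ±3.1%: n = 1.960² × 0.2500 / 0.031² ≈ 999.38 → 1000.
Additional respondents: 1000 − 385 = 615.

615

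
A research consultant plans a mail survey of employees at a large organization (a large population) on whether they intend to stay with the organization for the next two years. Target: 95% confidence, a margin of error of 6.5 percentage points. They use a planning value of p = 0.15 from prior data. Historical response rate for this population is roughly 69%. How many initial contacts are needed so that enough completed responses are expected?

169

For 95% confidence, z = 1.960.
Completed interviews needed: n₀ = 1.960² × 0.1275 / 0.065² ≈ 115.93 → 116.
At a 69% response rate, contacts needed = 116 / 0.69 ≈ 168.12 → 169.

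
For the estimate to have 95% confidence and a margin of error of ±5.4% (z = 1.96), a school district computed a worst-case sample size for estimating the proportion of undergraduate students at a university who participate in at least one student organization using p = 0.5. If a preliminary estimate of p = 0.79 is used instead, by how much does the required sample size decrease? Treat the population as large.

Conservative (p = 0.5): n = 1.96² × 0.25 / 0.054² ≈ 329.36 → 330.
Using p = 0.79: p(1−p) = 0.1659, so n = 1.96² × 0.1659 / 0.054² ≈ 218.56 → 219.
Reduction: 330 − 219 = 111.

111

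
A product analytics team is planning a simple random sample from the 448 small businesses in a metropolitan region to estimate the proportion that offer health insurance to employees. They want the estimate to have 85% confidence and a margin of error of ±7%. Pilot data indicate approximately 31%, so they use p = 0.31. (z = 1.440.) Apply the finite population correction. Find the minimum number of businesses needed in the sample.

76

Unadjusted: n₀ = 1.440² × 0.31 × 0.69 / 0.070² ≈ 90.52, so n₀ = 91.
Finite population correction with N = 448: n = n₀ / (1 + (n₀−1)/N) = 91 / (1 + 90/448) = 91 / 1.2009 ≈ 75.78.
Rounding up, n = 76.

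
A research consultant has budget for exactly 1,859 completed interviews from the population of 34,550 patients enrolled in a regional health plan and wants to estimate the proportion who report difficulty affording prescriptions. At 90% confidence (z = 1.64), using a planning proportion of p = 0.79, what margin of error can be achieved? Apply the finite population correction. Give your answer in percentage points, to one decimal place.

1.5

Finite-population factor: (N−n)/(N−1) = (34550−1859)/(34550−1) = 0.9462.
SE(p̂) = √[p(1−p)/n · (N−n)/(N−1)] = √[0.1659/1859 × 0.9462] = 0.00919.
E = z × SE = 1.64 × 0.00919 = 0.01507 ≈ 1.5 percentage points.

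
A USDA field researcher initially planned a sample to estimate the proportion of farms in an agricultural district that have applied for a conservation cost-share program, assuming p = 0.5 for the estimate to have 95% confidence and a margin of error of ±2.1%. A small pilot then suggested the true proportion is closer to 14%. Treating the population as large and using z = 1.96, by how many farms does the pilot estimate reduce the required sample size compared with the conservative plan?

1129

Conservative (p = 0.5): n = 1.96² × 0.25 / 0.021² ≈ 2177.78 → 2178.
Using p = 0.14: p(1−p) = 0.1204, so n = 1.96² × 0.1204 / 0.021² ≈ 1048.82 → 1049.
Reduction: 2178 − 1049 = 1129.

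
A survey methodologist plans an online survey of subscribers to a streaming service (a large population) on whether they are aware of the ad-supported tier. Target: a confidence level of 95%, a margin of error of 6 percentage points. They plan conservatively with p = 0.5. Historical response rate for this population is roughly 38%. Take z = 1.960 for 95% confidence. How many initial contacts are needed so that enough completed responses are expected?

703

Completed interviews needed: n₀ = 1.960² × 0.2500 / 0.060² ≈ 266.78 → 267.
At a 38% response rate, contacts needed = 267 / 0.38 ≈ 702.63 → 703.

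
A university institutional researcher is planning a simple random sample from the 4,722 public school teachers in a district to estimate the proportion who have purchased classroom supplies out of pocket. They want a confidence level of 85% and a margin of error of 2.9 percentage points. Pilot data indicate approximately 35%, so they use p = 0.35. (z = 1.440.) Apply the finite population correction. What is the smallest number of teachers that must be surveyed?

Unadjusted: n₀ = 1.440² × 0.35 × 0.65 / 0.029² ≈ 560.93, so n₀ = 561.
Finite population correction with N = 4,722: n = n₀ / (1 + (n₀−1)/N) = 561 / (1 + 560/4722) = 561 / 1.1186 ≈ 501.52.
Rounding up, n = 502.

502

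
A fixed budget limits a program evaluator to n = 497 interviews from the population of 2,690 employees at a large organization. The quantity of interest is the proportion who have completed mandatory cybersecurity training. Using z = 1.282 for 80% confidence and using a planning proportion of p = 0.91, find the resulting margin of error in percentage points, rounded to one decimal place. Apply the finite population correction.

Finite-population factor: (N−n)/(N−1) = (2690−497)/(2690−1) = 0.8155.
SE(p̂) = √[p(1−p)/n · (N−n)/(N−1)] = √[0.0819/497 × 0.8155] = 0.01159.
E = z × SE = 1.282 × 0.01159 = 0.01486 ≈ 1.5 percentage points.

1.5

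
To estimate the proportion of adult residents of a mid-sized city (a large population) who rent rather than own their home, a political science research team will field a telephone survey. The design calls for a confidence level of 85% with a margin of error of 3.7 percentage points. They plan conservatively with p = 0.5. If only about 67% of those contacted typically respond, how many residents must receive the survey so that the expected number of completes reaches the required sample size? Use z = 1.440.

Completed interviews needed: n₀ = 1.440² × 0.2500 / 0.037² ≈ 378.67 → 379.
At a 67% response rate, contacts needed = 379 / 0.67 ≈ 565.67 → 566.

566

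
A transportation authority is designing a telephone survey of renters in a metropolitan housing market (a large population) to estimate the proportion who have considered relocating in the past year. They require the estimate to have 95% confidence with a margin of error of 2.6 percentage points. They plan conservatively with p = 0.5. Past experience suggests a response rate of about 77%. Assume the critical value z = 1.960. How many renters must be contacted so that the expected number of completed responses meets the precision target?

Completed interviews needed: n₀ = 1.960² × 0.2500 / 0.026² ≈ 1420.71 → 1421.
At a 77% response rate, contacts needed = 1421 / 0.77 ≈ 1845.45 → 1846.

1846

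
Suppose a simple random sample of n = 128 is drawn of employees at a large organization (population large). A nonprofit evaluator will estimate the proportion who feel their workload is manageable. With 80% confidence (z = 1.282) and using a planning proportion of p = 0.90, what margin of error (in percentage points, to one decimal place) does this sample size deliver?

3.4

SE(p̂) = √[p(1−p)/n] = √[0.0900/128] = 0.02652.
E = z × SE = 1.282 × 0.02652 = 0.03399, or 3.4 percentage points.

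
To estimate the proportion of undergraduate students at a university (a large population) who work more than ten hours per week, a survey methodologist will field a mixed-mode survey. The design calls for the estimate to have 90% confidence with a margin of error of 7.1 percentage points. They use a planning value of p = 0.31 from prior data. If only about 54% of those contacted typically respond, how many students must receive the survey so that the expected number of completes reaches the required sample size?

For 90% confidence, z = 1.645.
Completed interviews needed: n₀ = 1.645² × 0.2139 / 0.071² ≈ 114.82 → 115.
At a 54% response rate, contacts needed = 115 / 0.54 ≈ 212.96 → 213.

213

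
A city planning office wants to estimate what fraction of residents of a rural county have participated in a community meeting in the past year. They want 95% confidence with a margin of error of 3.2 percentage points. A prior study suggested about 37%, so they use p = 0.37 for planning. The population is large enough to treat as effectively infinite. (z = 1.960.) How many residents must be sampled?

875

With p = 0.37, p(1−p) = 0.2331.
n = z²·p(1−p)/E² = 1.960² × 0.2331 / 0.032² = 3.8416 × 0.2331 / 0.001024 ≈ 874.49.
Rounding up gives n = 875.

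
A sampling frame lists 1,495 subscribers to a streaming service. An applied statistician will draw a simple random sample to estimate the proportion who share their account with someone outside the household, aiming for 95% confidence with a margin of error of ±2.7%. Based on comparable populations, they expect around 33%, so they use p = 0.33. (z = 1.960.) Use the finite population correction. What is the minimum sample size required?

656

Unadjusted: n₀ = 1.960² × 0.33 × 0.67 / 0.027² ≈ 1165.13, so n₀ = 1166.
Finite population correction with N = 1,495: n = n₀ / (1 + (n₀−1)/N) = 1166 / (1 + 1165/1495) = 1166 / 1.7793 ≈ 655.33.
Rounding up, n = 656.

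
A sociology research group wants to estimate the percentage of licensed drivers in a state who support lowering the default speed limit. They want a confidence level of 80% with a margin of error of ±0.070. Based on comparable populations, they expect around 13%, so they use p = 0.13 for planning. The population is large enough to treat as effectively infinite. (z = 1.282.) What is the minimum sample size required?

38

With p = 0.13, p(1−p) = 0.1131.
n = z²·p(1−p)/E² = 1.282² × 0.1131 / 0.070² = 1.6435 × 0.1131 / 0.004900 ≈ 37.94.
Rounding up gives n = 38.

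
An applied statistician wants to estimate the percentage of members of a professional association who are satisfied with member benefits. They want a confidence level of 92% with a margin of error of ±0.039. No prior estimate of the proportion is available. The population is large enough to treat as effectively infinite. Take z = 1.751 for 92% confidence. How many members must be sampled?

With no prior estimate, use p = 0.5, giving p(1−p) = 0.25.
n = z²·p(1−p)/E² = 1.751² × 0.2500 / 0.039² = 3.0660 × 0.2500 / 0.001521 ≈ 503.94.
Rounding up gives n = 504.

504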